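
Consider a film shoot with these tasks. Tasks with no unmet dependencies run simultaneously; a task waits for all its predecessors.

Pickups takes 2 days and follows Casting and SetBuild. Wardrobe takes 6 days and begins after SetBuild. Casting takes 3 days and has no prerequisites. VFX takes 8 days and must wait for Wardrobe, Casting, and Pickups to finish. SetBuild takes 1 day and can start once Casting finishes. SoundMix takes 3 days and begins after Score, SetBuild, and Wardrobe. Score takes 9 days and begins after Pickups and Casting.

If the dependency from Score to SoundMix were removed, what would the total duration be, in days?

With the dependency in place, Casting→SetBuild→Wardrobe→VFX = 3+1+6+8 = 18 sets the finish at 18 days.
Without Score→SoundMix, SoundMix's earliest start moves from 15 to 10.
The longest chain is now Casting→SetBuild→Wardrobe→VFX = 3+1+6+8 = 18, so the job takes 18 days.

18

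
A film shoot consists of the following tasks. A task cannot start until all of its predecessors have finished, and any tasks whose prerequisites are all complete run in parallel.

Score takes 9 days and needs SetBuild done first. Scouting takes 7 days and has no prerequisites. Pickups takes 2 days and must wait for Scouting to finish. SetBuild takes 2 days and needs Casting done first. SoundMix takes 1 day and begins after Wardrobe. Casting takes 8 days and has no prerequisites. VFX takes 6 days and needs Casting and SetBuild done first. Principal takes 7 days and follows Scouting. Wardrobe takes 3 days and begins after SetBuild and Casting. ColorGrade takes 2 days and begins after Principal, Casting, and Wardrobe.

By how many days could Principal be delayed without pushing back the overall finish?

Casting→SetBuild→Score = 8+2+9 = 19 sets the makespan at 19 days.
Principal finishes as early as 14 and must finish by 17.
So Principal can slip 17 − 14 = 3 days.

3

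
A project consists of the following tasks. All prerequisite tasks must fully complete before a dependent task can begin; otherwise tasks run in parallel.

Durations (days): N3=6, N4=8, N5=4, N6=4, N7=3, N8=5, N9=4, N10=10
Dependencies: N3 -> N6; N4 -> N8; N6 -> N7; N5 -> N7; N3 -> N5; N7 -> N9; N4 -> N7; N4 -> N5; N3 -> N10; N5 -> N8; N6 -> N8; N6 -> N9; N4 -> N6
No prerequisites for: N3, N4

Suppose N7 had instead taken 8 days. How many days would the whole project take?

24

As given, the longest chain is N4→N5→N7→N9 = 8+4+3+4 = 19, so the finish is 19 days.
Since N7 is critical, the +5 change carries straight to that chain (now 24 days).
The critical path is still N4→N5→N7→N9; finish is now 24 days.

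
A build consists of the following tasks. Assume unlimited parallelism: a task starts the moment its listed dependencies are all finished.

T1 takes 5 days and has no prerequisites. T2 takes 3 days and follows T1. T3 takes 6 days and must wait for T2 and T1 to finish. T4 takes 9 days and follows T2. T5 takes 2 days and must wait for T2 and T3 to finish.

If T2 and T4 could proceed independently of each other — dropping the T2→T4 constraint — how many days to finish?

With the dependency in place, T1→T2→T4 = 5+3+9 = 17 sets the finish at 17 days.
Without T2→T4, T4's earliest start moves from 8 to 0.
The longest chain is now T1→T2→T3→T5 = 5+3+6+2 = 16, so the job takes 16 days.

16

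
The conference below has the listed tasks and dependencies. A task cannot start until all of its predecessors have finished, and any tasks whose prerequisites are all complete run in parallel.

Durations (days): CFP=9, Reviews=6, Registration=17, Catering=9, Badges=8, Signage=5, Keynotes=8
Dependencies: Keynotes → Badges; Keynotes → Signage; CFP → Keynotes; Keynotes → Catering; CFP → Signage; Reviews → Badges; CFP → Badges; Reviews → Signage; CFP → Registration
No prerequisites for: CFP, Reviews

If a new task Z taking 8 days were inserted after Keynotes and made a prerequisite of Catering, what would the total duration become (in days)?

Originally the schedule takes 26 days.
With Z inserted, Catering now waits for max(Keynotes, Z).
New critical path: CFP→Keynotes→Z→Catering = 9+8+8+9 = 34 ⇒ 34 days.

34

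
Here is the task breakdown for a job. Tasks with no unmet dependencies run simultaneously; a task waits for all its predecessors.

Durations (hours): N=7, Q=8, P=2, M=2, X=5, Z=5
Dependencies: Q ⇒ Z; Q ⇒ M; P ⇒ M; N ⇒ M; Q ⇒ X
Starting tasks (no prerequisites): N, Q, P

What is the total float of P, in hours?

Critical path: Q→X = 8+5 = 13, so the finish is 13 hours.
Longest path through P: 4 hours (earliest finish 2, latest finish 11).
So P can slip 11 − 2 = 9 hours.

9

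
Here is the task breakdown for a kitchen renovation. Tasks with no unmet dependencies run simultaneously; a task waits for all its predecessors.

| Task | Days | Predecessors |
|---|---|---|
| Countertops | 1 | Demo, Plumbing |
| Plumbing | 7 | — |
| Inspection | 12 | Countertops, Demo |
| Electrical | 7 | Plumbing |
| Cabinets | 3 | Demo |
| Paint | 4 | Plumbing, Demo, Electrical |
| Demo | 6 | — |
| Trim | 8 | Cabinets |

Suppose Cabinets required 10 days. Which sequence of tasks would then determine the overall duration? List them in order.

Demo, Cabinets, Trim

As given, the longest chain is Plumbing→Countertops→Inspection = 7+1+12 = 20, so the finish is 20 days.
Cabinets has 3 days of float (longest path through it is 17).
New critical path: Demo→Cabinets→Trim = 6+10+8 = 24 ⇒ 24 days.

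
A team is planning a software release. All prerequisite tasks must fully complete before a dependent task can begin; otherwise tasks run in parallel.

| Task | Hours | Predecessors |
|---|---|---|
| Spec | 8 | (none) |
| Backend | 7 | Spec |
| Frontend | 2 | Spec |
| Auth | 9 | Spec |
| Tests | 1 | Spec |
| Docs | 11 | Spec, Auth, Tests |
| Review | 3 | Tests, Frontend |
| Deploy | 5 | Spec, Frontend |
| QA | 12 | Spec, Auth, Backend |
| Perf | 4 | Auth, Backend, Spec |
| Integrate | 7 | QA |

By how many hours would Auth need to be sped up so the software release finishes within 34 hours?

Current finish: 36 hours; target: 34.
Auth is on every critical path, so each hour cut from Auth cuts the finish by one (this holds down to a finish of 34).
Need 36 − 34 = 2 hours off Auth → Auth becomes 7 hours, finish becomes 34.

2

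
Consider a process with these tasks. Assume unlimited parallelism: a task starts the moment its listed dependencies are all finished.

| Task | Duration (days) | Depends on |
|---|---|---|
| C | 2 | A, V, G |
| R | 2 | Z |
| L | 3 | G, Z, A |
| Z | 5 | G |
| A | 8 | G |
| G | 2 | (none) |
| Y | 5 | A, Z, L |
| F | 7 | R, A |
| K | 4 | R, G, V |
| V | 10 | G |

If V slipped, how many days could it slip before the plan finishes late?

Critical path: G→A→L→Y = 2+8+3+5 = 18, so the finish is 18 days.
The longest chain containing V totals 16 days.
Float = 18 − 16 = 2.

2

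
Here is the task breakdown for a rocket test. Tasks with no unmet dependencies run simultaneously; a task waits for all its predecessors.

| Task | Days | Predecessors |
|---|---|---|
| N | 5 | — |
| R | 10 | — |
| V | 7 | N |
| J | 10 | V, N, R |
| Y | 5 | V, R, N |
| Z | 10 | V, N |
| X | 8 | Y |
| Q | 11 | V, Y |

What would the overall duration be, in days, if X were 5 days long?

28

The binding path is N→V→Y→Q = 5+7+5+11 = 28; finish at 28 days.
X is off the critical path — its longest chain is 25 days, giving 3 of slack.
No other chain overtakes it, so the finish is 28 days.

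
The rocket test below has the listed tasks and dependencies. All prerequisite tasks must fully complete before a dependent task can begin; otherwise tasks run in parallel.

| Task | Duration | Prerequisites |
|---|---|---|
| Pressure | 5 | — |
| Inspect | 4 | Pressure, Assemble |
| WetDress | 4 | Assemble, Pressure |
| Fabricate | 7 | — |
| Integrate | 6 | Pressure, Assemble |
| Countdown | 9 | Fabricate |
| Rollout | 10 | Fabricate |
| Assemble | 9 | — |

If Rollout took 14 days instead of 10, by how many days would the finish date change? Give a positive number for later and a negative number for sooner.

Actual critical path: Fabricate→Rollout = 7+10 = 17 ⇒ 17 days.
Rollout is on the critical path; changing it to 14 makes that path 21 days.
The critical path is still Fabricate→Rollout; finish is now 21 days.
Change in finish: 21 − 17 = +4 days.

4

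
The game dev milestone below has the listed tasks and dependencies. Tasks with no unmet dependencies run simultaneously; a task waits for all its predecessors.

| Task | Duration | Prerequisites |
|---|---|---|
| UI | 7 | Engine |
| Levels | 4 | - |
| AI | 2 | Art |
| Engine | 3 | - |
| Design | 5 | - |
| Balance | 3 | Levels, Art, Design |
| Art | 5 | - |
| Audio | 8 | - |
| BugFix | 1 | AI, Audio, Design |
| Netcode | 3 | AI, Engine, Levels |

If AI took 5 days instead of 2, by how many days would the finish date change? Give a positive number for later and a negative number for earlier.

3

Actual critical path: Art→AI→Netcode = 5+2+3 = 10 ⇒ 10 days.
AI lies on that path, so at 5 days the path becomes 13 days.
No other chain overtakes it, so the finish is 13 days.
Change in finish: 13 − 10 = +3 days.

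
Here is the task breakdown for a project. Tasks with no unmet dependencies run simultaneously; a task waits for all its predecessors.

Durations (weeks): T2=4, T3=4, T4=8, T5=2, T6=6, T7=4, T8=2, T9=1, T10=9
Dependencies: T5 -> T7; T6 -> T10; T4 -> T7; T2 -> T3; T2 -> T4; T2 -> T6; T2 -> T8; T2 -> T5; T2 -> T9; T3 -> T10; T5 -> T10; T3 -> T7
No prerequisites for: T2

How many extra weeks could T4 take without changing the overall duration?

3

The longest chain is T2→T6→T10 = 4+6+9 = 19; overall finish 19 weeks.
The longest chain containing T4 totals 16 weeks.
Float = 19 − 16 = 3.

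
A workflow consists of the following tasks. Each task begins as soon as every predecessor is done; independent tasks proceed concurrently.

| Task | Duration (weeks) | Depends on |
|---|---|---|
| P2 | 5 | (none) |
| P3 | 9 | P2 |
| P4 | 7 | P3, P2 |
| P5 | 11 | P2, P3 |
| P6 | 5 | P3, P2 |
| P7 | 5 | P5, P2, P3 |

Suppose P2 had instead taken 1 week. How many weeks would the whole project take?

26

Baseline: P2→P3→P5→P7 = 5+9+11+5 = 30 → 30 weeks.
P2 lies on that path, so at 1 week the path becomes 26 weeks.
That remains the longest chain; total 26 weeks.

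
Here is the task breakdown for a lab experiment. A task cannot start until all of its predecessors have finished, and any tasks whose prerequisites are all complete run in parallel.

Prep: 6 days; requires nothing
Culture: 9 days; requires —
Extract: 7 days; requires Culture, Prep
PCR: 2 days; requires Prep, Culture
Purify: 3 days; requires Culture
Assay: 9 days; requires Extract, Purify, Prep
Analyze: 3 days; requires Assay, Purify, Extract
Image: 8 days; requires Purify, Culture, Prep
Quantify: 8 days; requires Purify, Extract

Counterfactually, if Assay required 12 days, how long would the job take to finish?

31

The binding path is Culture→Extract→Assay→Analyze = 9+7+9+3 = 28; finish at 28 days.
Since Assay is critical, the +3 change carries straight to that chain (now 31 days).
The critical path is still Culture→Extract→Assay→Analyze; finish is now 31 days.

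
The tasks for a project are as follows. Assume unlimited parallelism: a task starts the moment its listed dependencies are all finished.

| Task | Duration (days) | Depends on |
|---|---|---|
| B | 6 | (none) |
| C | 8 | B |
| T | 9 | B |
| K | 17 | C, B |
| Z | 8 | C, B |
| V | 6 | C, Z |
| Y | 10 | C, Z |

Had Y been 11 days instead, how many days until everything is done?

33

Actual critical path: B→C→Z→Y = 6+8+8+10 = 32 ⇒ 32 days.
Y is on the critical path; changing it to 11 makes that path 33 days.
That remains the longest chain; total 33 days.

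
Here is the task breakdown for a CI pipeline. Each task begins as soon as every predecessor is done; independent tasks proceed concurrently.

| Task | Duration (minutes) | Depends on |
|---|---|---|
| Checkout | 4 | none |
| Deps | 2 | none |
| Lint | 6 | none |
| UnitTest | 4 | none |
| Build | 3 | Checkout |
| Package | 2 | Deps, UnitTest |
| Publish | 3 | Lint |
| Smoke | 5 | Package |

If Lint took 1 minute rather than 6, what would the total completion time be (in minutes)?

11

Actual critical path: UnitTest→Package→Smoke = 4+2+5 = 11 ⇒ 11 minutes.
Lint has 2 minutes of float (longest path through it is 9).
That remains the longest chain; total 11 minutes.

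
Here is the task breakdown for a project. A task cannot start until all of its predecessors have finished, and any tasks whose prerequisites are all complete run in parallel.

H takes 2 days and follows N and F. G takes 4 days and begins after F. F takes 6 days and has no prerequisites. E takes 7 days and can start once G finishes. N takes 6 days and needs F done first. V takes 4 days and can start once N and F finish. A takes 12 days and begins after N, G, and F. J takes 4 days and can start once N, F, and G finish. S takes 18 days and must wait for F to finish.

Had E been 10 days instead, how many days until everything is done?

Critical path before the change: F→N→A = 6+6+12 = 24 giving 24 days.
E is off the critical path — its longest chain is 17 days, giving 7 of slack.
That remains the longest chain; total 24 days.

24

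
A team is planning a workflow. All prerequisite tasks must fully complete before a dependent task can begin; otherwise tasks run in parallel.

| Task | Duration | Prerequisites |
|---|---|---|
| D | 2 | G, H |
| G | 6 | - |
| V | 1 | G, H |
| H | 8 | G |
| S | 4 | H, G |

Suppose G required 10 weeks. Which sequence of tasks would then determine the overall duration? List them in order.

As given, the longest chain is G→H→S = 6+8+4 = 18, so the finish is 18 weeks.
G lies on that path, so at 10 weeks the path becomes 22 weeks.
The critical path is still G→H→S; finish is now 22 weeks.

G, H, S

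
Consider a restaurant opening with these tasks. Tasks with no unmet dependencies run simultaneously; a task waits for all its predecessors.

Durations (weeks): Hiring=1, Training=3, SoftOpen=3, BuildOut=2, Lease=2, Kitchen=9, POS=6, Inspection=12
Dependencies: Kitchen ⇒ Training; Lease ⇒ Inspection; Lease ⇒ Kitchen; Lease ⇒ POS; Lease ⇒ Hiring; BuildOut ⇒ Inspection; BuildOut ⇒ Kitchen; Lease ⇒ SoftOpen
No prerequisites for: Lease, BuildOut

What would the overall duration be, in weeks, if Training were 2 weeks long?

Critical path before the change: Lease→Kitchen→Training = 2+9+3 = 14 giving 14 weeks.
Since Training is critical, the -1 change carries straight to that chain (now 13 weeks).
New critical path: Lease→Inspection = 2+12 = 14 ⇒ 14 weeks.

14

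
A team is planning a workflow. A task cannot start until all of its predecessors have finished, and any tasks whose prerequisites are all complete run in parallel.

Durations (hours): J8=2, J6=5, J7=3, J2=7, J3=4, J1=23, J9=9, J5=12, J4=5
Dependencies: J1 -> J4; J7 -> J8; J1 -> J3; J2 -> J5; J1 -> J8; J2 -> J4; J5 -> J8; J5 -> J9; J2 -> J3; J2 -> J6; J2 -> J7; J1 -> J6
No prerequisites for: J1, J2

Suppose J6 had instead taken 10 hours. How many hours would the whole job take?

33

Baseline: J1→J6 = 23+5 = 28 → 28 hours.
Since J6 is critical, the +5 change carries straight to that chain (now 33 hours).
The critical path is still J1→J6; finish is now 33 hours.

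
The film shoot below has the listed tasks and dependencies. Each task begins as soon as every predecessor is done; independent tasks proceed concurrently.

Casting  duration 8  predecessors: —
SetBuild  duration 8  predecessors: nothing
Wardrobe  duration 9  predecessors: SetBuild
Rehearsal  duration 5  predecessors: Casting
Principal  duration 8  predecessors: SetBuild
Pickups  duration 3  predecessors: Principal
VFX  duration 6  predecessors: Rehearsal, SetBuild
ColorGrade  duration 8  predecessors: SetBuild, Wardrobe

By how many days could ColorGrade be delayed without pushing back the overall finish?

Critical path: SetBuild→Wardrobe→ColorGrade = 8+9+8 = 25, so the finish is 25 days.
Longest path through ColorGrade: 25 days (earliest finish 25, latest finish 25).
Float = 25 − 25 = 0.

0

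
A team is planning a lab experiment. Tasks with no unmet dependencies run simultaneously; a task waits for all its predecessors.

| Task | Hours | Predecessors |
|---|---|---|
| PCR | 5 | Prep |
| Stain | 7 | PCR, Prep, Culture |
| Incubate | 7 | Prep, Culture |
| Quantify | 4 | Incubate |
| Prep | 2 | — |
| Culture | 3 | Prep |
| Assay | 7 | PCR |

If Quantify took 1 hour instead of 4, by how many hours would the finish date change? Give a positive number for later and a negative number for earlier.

-2

The binding path is Prep→Culture→Incubate→Quantify = 2+3+7+4 = 16; finish at 16 hours.
Quantify lies on that path, so at 1 hour the path becomes 13 hours.
The binding chain switches to Prep→PCR→Assay = 2+5+7 = 14; finish 14 hours.
Change in finish: 14 − 16 = -2 hours.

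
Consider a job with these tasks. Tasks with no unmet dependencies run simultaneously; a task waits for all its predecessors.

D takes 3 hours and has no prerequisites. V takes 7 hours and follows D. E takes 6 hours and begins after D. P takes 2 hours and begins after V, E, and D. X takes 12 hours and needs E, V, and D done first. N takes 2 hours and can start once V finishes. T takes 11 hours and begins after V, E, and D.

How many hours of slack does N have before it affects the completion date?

The longest chain is D→V→X = 3+7+12 = 22; overall finish 22 hours.
Longest path through N: 12 hours (earliest finish 12, latest finish 22).
Slack of N = 20 − 10 = 10 hours.

10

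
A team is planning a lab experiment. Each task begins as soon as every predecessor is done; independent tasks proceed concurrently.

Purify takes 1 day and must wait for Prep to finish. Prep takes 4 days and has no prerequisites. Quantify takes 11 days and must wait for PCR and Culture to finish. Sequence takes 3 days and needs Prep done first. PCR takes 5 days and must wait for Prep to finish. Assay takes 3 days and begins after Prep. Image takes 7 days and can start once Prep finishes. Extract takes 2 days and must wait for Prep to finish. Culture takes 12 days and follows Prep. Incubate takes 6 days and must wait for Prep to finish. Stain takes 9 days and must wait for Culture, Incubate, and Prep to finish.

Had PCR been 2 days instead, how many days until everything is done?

27

As given, the longest chain is Prep→Culture→Quantify = 4+12+11 = 27, so the finish is 27 days.
PCR has 7 days of float (longest path through it is 20).
The critical path is still Prep→Culture→Quantify; finish is now 27 days.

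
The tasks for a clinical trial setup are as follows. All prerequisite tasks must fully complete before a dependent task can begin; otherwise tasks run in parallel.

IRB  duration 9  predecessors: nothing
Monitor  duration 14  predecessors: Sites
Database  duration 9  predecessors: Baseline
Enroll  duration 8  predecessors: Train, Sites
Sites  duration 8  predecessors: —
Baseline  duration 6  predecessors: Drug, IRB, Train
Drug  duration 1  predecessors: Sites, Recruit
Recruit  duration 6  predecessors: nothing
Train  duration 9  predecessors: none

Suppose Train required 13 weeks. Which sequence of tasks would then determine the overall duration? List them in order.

Baseline: Train→Baseline→Database = 9+6+9 = 24 → 24 weeks.
Train lies on that path, so at 13 weeks the path becomes 28 weeks.
That remains the longest chain; total 28 weeks.

Train, Baseline, Database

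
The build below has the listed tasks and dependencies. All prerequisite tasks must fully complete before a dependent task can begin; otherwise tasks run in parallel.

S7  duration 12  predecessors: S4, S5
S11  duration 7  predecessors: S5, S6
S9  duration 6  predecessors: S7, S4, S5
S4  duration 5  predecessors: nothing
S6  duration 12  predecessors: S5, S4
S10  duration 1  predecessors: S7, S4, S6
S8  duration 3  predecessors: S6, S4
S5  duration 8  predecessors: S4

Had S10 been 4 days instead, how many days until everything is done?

As given, the longest chain is S4→S5→S6→S11 = 5+8+12+7 = 32, so the finish is 32 days.
The longest path through S10 is only 26 days, so S10 has float 6.
The critical path is still S4→S5→S6→S11; finish is now 32 days.

32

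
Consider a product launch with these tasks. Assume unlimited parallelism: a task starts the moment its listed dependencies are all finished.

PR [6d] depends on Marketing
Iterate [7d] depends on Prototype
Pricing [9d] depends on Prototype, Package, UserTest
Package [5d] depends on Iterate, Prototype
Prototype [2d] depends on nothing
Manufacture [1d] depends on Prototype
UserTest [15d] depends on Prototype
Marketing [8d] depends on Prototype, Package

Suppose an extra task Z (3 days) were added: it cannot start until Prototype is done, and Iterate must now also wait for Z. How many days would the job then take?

31

Originally the job takes 28 days.
With Z inserted, Iterate now waits for max(Prototype, Z).
New critical path: Prototype→Z→Iterate→Package→Marketing→PR = 2+3+7+5+8+6 = 31 ⇒ 31 days.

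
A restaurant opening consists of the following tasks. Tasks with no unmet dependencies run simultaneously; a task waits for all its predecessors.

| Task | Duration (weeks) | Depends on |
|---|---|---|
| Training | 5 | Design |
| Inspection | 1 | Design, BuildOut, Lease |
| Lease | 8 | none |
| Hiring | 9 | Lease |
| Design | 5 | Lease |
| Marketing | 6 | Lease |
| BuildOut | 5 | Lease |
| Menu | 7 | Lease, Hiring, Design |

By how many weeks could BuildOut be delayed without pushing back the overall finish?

The longest chain is Lease→Hiring→Menu = 8+9+7 = 24; overall finish 24 weeks.
Longest path through BuildOut: 14 weeks (earliest finish 13, latest finish 23).
So BuildOut can slip 23 − 13 = 10 weeks.

10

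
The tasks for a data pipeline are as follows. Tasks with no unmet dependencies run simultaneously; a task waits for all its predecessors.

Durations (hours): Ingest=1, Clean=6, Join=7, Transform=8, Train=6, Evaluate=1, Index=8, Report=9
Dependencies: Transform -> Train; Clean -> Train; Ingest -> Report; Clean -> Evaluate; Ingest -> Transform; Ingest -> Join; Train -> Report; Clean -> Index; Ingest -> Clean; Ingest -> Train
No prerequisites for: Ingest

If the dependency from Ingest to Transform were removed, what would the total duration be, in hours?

23

Original critical path: Ingest→Transform→Train→Report = 1+8+6+9 = 24 ⇒ 24 hours.
Without Ingest→Transform, Transform's earliest start moves from 1 to 0.
New critical path: Transform→Train→Report = 8+6+9 = 23 ⇒ 23 hours.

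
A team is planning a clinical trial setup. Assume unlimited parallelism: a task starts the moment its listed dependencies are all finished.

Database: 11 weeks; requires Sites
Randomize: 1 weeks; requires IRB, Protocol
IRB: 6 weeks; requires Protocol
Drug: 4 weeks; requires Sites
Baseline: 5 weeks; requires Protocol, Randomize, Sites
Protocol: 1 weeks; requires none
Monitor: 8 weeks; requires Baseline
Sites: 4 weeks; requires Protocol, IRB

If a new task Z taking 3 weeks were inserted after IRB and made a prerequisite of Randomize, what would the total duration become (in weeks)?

24

Originally the schedule takes 24 weeks.
With Z inserted, Randomize now waits for max(IRB, Protocol, Z).
New critical path: Protocol→IRB→Z→Randomize→Baseline→Monitor = 1+6+3+1+5+8 = 24 ⇒ 24 weeks.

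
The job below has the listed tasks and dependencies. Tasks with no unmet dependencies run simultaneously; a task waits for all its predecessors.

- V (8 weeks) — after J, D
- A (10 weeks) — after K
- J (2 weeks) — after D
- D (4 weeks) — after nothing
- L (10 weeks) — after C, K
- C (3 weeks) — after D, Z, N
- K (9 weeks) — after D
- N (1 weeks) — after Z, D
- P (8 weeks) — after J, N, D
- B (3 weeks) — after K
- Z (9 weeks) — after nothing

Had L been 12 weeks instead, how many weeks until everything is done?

As given, the longest chain is Z→N→C→L = 9+1+3+10 = 23, so the finish is 23 weeks.
L is on the critical path; changing it to 12 makes that path 25 weeks.
The critical path is still Z→N→C→L; finish is now 25 weeks.

25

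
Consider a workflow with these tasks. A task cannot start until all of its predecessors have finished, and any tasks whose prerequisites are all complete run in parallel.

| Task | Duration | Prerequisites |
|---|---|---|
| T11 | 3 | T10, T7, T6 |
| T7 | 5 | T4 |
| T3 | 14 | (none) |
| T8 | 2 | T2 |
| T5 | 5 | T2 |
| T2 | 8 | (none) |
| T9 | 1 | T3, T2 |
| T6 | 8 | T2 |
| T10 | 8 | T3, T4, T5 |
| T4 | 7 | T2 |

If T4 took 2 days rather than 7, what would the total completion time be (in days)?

25

Critical path before the change: T2→T4→T10→T11 = 8+7+8+3 = 26 giving 26 days.
T4 is on the critical path; changing it to 2 makes that path 21 days.
New critical path: T3→T10→T11 = 14+8+3 = 25 ⇒ 25 days.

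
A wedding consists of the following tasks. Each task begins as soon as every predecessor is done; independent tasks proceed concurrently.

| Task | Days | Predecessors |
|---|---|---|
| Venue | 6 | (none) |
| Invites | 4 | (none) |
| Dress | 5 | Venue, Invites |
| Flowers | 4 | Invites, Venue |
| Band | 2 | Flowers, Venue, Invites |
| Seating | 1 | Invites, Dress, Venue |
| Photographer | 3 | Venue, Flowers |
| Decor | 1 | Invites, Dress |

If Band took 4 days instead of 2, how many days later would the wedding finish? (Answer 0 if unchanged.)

1

The binding path is Venue→Flowers→Photographer = 6+4+3 = 13; finish at 13 days.
Band is off the critical path — its longest chain is 12 days, giving 1 of slack.
Now Venue→Flowers→Band = 6+4+4 = 14 is longest, so the finish becomes 14 days.
Change in finish: 14 − 13 = +1 days.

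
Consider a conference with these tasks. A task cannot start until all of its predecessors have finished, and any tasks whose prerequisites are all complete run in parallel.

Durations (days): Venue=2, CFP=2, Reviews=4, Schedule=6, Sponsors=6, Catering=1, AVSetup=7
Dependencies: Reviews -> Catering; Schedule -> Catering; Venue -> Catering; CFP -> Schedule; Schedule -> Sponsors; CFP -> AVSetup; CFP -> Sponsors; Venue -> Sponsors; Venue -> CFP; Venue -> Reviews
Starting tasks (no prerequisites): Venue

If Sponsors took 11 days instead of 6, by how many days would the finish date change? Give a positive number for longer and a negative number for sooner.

5

Baseline: Venue→CFP→Schedule→Sponsors = 2+2+6+6 = 16 → 16 days.
Sponsors lies on that path, so at 11 days the path becomes 21 days.
No other chain overtakes it, so the finish is 21 days.
Change in finish: 21 − 16 = +5 days.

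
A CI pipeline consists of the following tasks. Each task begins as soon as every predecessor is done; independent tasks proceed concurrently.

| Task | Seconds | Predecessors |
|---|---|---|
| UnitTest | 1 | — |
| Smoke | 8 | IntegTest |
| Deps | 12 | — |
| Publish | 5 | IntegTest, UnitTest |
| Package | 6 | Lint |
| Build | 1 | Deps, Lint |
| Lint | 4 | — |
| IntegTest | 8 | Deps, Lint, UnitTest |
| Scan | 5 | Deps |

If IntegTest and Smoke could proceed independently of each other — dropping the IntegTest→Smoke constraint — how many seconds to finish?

Before: longest chain Deps→IntegTest→Smoke = 12+8+8 = 28, finish 28.
Without IntegTest→Smoke, Smoke's earliest start moves from 20 to 0.
New critical path: Deps→IntegTest→Publish = 12+8+5 = 25 ⇒ 25 seconds.

25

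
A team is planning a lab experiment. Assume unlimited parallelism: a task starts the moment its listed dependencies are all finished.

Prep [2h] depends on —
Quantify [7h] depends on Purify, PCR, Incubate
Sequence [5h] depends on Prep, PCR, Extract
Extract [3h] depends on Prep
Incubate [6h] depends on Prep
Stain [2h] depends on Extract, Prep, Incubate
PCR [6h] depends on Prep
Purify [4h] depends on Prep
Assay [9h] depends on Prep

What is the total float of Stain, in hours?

5

Prep→Incubate→Quantify = 2+6+7 = 15 sets the makespan at 15 hours.
Stain finishes as early as 10 and must finish by 15.
Float = 15 − 10 = 5.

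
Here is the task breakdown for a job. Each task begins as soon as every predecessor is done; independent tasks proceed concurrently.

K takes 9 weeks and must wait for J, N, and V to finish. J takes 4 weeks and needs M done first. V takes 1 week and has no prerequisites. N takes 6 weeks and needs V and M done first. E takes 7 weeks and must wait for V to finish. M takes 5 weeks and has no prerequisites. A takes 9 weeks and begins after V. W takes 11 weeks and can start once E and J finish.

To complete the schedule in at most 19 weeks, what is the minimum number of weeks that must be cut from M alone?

Current finish: 20 weeks; target: 19.
M is on every critical path, so each week cut from M cuts the finish by one (this holds down to a finish of 19).
Need 20 − 19 = 1 week off M → M becomes 4 weeks, finish becomes 19.

1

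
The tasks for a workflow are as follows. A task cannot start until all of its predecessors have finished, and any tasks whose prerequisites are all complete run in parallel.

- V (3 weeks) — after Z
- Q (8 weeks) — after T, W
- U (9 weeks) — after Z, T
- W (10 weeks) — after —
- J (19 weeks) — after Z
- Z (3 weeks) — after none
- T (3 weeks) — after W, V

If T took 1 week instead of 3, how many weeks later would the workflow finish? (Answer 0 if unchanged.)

0

Critical path before the change: W→T→U = 10+3+9 = 22 giving 22 weeks.
T lies on that path, so at 1 week the path becomes 20 weeks.
New critical path: Z→J = 3+19 = 22 ⇒ 22 weeks.
Change in finish: 22 − 22 = +0 weeks.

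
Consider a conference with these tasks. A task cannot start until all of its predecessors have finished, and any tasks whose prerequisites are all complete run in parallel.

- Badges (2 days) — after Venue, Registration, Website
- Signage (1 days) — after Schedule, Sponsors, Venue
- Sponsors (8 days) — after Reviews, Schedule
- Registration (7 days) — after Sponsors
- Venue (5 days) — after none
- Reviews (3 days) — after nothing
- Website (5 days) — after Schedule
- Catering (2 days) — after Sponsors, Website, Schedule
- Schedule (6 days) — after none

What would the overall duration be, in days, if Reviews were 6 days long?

Critical path before the change: Schedule→Sponsors→Registration→Badges = 6+8+7+2 = 23 giving 23 days.
Reviews is off the critical path — its longest chain is 20 days, giving 3 of slack.
New critical path: Reviews→Sponsors→Registration→Badges = 6+8+7+2 = 23 ⇒ 23 days.

23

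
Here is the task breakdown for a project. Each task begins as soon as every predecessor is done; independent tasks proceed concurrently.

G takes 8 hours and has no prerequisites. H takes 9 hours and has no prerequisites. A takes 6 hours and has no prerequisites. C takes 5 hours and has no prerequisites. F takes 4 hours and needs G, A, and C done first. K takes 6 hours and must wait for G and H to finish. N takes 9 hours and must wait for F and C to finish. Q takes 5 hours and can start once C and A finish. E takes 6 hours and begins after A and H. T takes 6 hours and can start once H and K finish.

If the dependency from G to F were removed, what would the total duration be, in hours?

With the dependency in place, G→F→N = 8+4+9 = 21 sets the finish at 21 hours.
Without G→F, F's earliest start moves from 8 to 6.
The longest chain is now H→K→T = 9+6+6 = 21, so the schedule takes 21 hours.

21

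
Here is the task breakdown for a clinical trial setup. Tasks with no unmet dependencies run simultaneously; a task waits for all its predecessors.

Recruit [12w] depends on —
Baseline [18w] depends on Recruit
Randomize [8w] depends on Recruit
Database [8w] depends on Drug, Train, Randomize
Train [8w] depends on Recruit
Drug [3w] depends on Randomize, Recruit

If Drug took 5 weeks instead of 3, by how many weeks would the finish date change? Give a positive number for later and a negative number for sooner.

2

Actual critical path: Recruit→Randomize→Drug→Database = 12+8+3+8 = 31 ⇒ 31 weeks.
Since Drug is critical, the +2 change carries straight to that chain (now 33 weeks).
No other chain overtakes it, so the finish is 33 weeks.
Change in finish: 33 − 31 = +2 weeks.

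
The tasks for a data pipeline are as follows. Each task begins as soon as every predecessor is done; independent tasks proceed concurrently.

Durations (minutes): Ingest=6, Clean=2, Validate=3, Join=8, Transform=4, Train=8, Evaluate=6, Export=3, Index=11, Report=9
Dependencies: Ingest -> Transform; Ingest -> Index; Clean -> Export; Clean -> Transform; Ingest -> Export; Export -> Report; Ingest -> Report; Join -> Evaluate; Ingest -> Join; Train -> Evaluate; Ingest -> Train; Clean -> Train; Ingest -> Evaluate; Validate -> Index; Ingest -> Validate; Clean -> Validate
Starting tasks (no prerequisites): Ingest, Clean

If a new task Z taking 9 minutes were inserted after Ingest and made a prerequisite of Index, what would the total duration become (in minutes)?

Originally the plan takes 20 minutes.
With Z inserted, Index now waits for max(Ingest, Validate, Z).
New critical path: Ingest→Z→Index = 6+9+11 = 26 ⇒ 26 minutes.

26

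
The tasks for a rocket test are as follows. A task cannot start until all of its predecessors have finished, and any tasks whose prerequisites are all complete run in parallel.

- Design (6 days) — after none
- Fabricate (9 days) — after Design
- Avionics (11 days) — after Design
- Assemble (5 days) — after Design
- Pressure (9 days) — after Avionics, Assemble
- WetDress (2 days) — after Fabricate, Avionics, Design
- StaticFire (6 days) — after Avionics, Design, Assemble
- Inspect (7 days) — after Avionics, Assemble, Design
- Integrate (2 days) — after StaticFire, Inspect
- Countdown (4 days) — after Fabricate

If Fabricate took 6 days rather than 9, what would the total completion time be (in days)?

26

The binding path is Design→Avionics→Pressure = 6+11+9 = 26; finish at 26 days.
Fabricate is off the critical path — its longest chain is 19 days, giving 7 of slack.
That remains the longest chain; total 26 days.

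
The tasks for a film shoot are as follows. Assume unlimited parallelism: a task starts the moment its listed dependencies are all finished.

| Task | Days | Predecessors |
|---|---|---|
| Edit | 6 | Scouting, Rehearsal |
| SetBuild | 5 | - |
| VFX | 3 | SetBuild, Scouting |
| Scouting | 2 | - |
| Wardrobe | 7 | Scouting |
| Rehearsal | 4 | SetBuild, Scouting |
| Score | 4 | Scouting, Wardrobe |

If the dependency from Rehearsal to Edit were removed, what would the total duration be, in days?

13

Before: longest chain SetBuild→Rehearsal→Edit = 5+4+6 = 15, finish 15.
Without Rehearsal→Edit, Edit's earliest start moves from 9 to 2.
After: Scouting→Wardrobe→Score = 2+7+4 = 13 → 13 days.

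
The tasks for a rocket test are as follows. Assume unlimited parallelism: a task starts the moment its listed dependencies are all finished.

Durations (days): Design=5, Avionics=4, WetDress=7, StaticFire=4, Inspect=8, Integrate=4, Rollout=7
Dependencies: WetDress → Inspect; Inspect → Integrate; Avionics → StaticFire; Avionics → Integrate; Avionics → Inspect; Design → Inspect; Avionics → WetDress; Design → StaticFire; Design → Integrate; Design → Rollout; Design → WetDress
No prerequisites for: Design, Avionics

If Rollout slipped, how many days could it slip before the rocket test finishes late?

12

Design→WetDress→Inspect→Integrate = 5+7+8+4 = 24 sets the makespan at 24 days.
Longest path through Rollout: 12 days (earliest finish 12, latest finish 24).
Float = 24 − 12 = 12.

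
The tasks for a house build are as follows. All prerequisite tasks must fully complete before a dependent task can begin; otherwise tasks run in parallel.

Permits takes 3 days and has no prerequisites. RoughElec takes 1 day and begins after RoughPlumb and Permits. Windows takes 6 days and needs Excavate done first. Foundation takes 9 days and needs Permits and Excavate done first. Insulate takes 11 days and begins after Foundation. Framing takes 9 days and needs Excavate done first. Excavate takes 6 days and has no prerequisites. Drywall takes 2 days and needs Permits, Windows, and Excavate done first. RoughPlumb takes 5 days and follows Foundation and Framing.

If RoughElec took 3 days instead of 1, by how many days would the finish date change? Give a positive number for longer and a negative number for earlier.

Actual critical path: Excavate→Foundation→Insulate = 6+9+11 = 26 ⇒ 26 days.
The longest path through RoughElec is only 21 days, so RoughElec has float 5.
The critical path is still Excavate→Foundation→Insulate; finish is now 26 days.
Change in finish: 26 − 26 = +0 days.

0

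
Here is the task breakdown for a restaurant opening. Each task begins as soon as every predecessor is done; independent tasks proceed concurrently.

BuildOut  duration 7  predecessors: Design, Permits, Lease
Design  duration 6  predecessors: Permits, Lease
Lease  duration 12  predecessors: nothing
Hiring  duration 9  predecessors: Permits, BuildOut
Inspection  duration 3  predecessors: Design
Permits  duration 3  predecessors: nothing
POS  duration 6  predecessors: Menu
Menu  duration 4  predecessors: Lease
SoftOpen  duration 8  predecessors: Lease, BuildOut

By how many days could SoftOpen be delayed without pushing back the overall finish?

1

Lease→Design→BuildOut→Hiring = 12+6+7+9 = 34 sets the makespan at 34 days.
The longest chain containing SoftOpen totals 33 days.
Float = 34 − 33 = 1.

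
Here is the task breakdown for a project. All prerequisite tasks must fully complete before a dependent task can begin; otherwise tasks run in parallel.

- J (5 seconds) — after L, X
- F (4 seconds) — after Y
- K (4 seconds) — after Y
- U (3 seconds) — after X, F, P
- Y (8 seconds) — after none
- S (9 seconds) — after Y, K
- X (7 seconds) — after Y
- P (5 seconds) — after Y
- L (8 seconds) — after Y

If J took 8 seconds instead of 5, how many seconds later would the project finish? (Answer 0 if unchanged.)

Actual critical path: Y→L→J = 8+8+5 = 21 ⇒ 21 seconds.
Since J is critical, the +3 change carries straight to that chain (now 24 seconds).
That remains the longest chain; total 24 seconds.
Change in finish: 24 − 21 = +3 seconds.

3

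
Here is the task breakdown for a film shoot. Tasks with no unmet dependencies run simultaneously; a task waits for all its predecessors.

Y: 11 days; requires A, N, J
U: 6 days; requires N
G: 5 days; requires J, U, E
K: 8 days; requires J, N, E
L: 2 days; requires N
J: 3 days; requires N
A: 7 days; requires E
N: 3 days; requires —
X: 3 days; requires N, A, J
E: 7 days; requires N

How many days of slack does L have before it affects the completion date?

Critical path: N→E→A→Y = 3+7+7+11 = 28, so the finish is 28 days.
Longest path through L: 5 days (earliest finish 5, latest finish 28).
Slack of L = 26 − 3 = 23 days.

23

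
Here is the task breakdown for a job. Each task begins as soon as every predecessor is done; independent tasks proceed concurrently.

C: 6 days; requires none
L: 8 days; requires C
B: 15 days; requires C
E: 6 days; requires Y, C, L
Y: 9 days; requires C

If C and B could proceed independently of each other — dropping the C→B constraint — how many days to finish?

21

Original critical path: C→Y→E = 6+9+6 = 21 ⇒ 21 days.
Without C→B, B's earliest start moves from 6 to 0.
After: C→Y→E = 6+9+6 = 21 → 21 days.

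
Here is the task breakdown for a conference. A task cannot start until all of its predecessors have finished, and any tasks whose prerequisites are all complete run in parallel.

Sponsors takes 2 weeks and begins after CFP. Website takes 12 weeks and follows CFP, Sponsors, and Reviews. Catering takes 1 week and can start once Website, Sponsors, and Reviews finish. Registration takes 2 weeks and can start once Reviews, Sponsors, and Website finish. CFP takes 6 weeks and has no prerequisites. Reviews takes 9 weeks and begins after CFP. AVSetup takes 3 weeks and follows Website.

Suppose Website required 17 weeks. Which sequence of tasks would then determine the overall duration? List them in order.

Actual critical path: CFP→Reviews→Website→AVSetup = 6+9+12+3 = 30 ⇒ 30 weeks.
Website lies on that path, so at 17 weeks the path becomes 35 weeks.
That remains the longest chain; total 35 weeks.

CFP, Reviews, Website, AVSetup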